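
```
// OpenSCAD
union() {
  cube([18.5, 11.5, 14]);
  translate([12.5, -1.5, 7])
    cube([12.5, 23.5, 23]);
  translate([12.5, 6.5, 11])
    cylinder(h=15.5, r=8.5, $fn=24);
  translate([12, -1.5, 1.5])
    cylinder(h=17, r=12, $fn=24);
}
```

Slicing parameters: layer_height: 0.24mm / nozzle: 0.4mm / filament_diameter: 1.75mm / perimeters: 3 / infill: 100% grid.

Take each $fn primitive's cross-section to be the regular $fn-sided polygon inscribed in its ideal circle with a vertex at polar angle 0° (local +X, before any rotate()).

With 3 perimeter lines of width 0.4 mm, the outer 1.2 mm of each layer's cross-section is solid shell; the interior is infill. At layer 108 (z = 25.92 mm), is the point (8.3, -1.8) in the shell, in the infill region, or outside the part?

outside

At z = 25.92 mm: the cube is not intersected at this z (z outside [0, 14]); the cube at (12.5, -1.5) (footprint 12.5×23.5) is included at this height; the r=8.5 cylinder at (12.5, 6.5) gives a regular 24-gon of circumradius 8.5 (constant along its height); the cylinder at (12, -1.5) does not reach this height (z outside [1.5, 18.5]); Taking the union: the regions partially overlap (shared area 111.36 mm²), so overlapping operands fuse into one piece — 1 connected region. Overall, the cross-section is a single solid region. The nearest boundary edge runs (10.30, -1.71)→(8.25, -0.86); distance from the point to it = 0.85 mm. The point is not inside any of the regions above, so it lies outside the cross-section (0.85 mm from the nearest boundary).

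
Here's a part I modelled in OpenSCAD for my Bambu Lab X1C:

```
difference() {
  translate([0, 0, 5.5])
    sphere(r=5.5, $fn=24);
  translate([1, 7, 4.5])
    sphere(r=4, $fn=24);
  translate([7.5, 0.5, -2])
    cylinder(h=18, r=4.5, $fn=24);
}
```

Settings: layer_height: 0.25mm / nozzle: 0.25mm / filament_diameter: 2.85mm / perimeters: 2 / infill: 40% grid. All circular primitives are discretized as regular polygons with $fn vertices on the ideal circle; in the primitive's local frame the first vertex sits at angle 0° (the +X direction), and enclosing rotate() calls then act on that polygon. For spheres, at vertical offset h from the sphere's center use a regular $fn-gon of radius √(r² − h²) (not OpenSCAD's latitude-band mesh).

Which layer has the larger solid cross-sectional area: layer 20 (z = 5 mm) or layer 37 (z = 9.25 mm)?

Layer 20 (z = 5): the sphere: section is a regular 24-gon, circumradius = √(r²−h²) = √(5.5²−0.5²) = 5.477 (area = (24/2)·5.477²·sin(360°/24) = 93.17 mm²); the r=4 sphere at (1, 7) contributes a regular 24-gon of circumradius √(4²−0.5²) = 3.969 (area = (24/2)·3.969²·sin(360°/24) = 48.92 mm²); the cylinder at (7.5, 0.5): section is a regular 24-gon, circumradius r=4.5 (area = (24/2)·4.500²·sin(360°/24) = 62.89 mm²); After the difference (first − rest): starting from the r=5.5 sphere (93.17 mm²), the r=4 sphere at (1, 7) partially overlaps it — only the 9.64 mm² overlap (of its 48.92 mm²) is removed, clipping the outline; the r=4.5 cylinder at (7.5, 0.5) partially overlaps it — only the 10.58 mm² overlap (of its 62.89 mm²) is removed, clipping the outline — area = 72.95 mm². So its area = 72.95 mm². Layer 37 (z = 9.25): the sphere: section is a regular 24-gon, circumradius = √(r²−h²) = √(5.5²−3.75²) = 4.023 (area = (24/2)·4.023²·sin(360°/24) = 50.28 mm²); the sphere at (1, 7) is not intersected at this z (|z−center|=4.750 > r=4); the r=4.5 cylinder at (7.5, 0.5) gives a regular 24-gon of circumradius 4.5 (constant along its height) (area = (24/2)·4.500²·sin(360°/24) = 62.89 mm²); Taking the first minus the rest: starting from the r=5.5 sphere (50.28 mm²), the r=4.5 cylinder at (7.5, 0.5) partially overlaps it — only the 2.53 mm² overlap (of its 62.89 mm²) is removed, clipping the outline — area = 47.75 mm². So its area = 47.75 mm². Layer 20 is larger (72.95 vs 47.75 mm²).

layer 20 (z = 5 mm)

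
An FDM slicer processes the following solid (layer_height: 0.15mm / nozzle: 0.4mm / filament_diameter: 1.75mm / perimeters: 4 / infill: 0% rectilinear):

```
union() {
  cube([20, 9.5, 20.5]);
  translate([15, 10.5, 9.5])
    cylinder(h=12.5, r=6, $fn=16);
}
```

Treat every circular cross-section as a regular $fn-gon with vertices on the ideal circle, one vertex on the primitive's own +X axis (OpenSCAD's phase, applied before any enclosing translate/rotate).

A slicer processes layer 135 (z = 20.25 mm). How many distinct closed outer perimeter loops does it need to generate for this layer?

1

At z = 20.25 mm: the 20×9.5 cube contributes its full rectangle; the cylinder at (15, 10.5): section is a regular 16-gon, circumradius r=6; Merging all regions: the regions partially overlap (shared area 42.21 mm²), so overlapping operands fuse into one piece — 1 connected region. The result has 1 disconnected region.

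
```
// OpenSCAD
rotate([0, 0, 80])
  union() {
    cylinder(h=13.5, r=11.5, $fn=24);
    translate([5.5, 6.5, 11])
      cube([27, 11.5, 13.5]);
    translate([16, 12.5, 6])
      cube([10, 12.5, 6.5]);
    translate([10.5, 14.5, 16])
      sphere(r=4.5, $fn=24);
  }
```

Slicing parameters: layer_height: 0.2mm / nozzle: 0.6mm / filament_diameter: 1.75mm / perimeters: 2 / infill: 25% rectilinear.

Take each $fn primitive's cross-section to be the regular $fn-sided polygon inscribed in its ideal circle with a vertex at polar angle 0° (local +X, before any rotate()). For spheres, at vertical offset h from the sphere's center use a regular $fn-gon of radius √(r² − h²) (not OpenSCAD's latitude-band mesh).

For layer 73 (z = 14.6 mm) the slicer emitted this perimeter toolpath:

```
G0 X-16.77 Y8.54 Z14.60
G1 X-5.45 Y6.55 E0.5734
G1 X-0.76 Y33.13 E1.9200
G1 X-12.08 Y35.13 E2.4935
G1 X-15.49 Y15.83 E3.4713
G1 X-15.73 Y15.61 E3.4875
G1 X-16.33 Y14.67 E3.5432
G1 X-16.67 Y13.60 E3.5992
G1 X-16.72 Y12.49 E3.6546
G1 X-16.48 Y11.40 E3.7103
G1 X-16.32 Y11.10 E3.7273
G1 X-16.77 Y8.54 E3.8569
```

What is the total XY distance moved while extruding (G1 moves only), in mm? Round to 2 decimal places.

77.31 mm

Sum the Euclidean lengths of each G1 segment: total = 77.31 mm.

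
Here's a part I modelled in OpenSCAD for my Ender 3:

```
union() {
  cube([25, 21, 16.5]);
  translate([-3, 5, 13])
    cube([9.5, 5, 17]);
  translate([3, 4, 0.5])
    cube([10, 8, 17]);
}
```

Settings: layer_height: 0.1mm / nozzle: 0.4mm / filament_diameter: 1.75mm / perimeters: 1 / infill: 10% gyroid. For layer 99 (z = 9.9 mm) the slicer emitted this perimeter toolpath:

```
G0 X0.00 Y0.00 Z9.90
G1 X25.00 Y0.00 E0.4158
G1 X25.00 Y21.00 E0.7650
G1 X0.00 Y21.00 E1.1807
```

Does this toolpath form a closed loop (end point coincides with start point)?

Start point (G0): (0.00, 0.00). End point (last G1): the path does not return to the start — open.

no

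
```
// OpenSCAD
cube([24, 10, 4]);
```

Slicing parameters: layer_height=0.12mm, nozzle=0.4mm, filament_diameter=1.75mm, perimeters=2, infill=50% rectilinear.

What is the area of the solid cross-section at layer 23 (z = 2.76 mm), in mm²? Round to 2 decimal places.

240.00 mm²

At z = 2.76 mm: the 24×10 cube contributes its full rectangle (area 240.00 mm²). Overall, the cross-section is a single solid region. Net area = 240.00 mm².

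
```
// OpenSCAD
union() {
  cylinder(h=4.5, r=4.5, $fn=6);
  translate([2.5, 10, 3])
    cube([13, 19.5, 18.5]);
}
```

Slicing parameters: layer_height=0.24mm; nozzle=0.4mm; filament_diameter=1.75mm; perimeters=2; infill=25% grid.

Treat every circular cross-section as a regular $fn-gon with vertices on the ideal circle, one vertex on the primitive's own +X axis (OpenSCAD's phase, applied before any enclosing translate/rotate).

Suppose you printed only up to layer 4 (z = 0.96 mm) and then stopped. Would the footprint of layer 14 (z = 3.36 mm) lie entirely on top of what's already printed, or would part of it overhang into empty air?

Compare the two slices. At z = 0.96: the r=4.5 cylinder contributes a regular 6-gon of circumradius 4.5 (area = (6/2)·4.500²·sin(360°/6) = 52.61 mm²); the cube at (2.5, 10) is not intersected at this z (z outside [3, 21.5]); Combining (union): only the r=4.5 cylinder is present, so the union is just that shape — area = 52.61 mm². At z = 3.36: the cylinder: section is a regular 6-gon, circumradius r=4.5 (area = (6/2)·4.500²·sin(360°/6) = 52.61 mm²); the cube at (2.5, 10) (footprint 13×19.5) is included at this height (area 253.50 mm²); Taking the union: the 2 present regions are separate (no shared area or edge), so areas and boundary lengths simply add and each stays a separate island — area = 306.11 mm². Checking containment: at z = 3.36 the cross-section extends beyond the z = 0.96 cross-section by about 253.50 mm².

part overhangs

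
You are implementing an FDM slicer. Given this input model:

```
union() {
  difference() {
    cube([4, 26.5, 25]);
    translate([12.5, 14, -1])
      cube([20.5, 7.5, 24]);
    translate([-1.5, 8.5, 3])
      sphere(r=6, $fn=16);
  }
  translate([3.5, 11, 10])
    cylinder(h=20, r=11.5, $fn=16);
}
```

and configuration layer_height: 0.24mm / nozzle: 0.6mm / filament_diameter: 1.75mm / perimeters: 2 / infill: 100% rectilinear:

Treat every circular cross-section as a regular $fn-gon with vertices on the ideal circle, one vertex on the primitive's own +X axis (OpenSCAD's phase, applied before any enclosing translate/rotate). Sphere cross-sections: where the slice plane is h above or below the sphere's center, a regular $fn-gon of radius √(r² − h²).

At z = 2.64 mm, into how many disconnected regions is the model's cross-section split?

At z = 2.64 mm: the cube is present — its section is the full 4×26.5 rectangle; the 20.5×7.5 cube at (12.5, 14) contributes its full rectangle; the r=6 sphere at (-1.5, 8.5) contributes a regular 16-gon of circumradius √(6²−0.36²) = 5.989; Subtracting the remaining from the first: starting from the 4×26.5 cube, the 20.5×7.5 cube at (12.5, 14) misses the remaining region (no effect); the r=6 sphere at (-1.5, 8.5) partially overlaps it — only the 36.19 mm² overlap (of its 109.82 mm²) is removed, clipping the outline — 2 connected regions; the cylinder at (3.5, 11) does not reach this height (z outside [10, 30]); Taking the union: only that combined region is present, so the union is just that shape — 2 connected regions. The result has 2 disconnected regions.

2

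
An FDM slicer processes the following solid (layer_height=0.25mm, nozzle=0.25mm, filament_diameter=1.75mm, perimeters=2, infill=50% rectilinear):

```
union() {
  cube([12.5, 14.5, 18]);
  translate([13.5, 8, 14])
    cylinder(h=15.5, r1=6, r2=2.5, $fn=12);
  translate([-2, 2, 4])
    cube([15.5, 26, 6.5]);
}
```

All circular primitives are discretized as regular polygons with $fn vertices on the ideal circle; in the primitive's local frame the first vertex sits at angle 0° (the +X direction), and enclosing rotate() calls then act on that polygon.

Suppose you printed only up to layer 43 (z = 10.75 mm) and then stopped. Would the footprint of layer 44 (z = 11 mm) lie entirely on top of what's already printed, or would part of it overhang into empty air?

Compare the two slices. At z = 10.75: the cube (footprint 12.5×14.5) is included at this height (area 181.25 mm²); the cone at (13.5, 8) does not reach this height (z outside [14, 29.5]); the cube at (-2, 2) does not reach this height (z outside [4, 10.5]); Combining (union): only the 12.5×14.5 cube is present, so the union is just that shape — area = 181.25 mm². At z = 11: the cube (footprint 12.5×14.5) is included at this height (area 181.25 mm²); the cone at (13.5, 8) is absent (z outside [14, 29.5]); the cube at (-2, 2) does not reach this height (z outside [4, 10.5]); Taking the union: only the 12.5×14.5 cube is present, so the union is just that shape — area = 181.25 mm². Checking containment: the cross-section at z = 11 is a subset of the cross-section at z = 10.75.

entirely on top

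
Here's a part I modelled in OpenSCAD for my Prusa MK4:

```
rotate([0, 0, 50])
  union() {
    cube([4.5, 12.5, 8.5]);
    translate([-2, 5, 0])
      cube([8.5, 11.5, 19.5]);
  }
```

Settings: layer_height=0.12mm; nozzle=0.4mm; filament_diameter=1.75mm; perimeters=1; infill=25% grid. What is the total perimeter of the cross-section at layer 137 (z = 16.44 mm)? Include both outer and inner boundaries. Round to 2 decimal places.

At z = 16.44 mm: the cube is absent (z outside [0, 8.5]); the cube at (-2, 5) is present — its section is the full 8.5×11.5 rectangle (perimeter 40.00 mm); Taking the union: only the 8.5×11.5 cube at (-2, 5) is present, so the union is just that shape — boundary = 40.00 mm; (whole slice rotated 50° about Z — lengths, areas and connectivity unchanged). Overall, the cross-section is a single solid region. Total boundary length (outer) = 40.00 mm.

40.00 mm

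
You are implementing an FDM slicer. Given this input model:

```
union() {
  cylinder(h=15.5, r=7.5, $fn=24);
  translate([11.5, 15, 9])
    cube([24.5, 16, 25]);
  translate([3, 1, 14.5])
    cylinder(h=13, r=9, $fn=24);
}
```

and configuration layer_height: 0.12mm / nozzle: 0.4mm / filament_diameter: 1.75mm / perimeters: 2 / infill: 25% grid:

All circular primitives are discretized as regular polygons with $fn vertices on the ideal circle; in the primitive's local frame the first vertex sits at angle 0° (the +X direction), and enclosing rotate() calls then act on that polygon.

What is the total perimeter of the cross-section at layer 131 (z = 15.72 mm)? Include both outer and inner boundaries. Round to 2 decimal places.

137.39 mm

At z = 15.72 mm: the cylinder is not intersected at this z (z outside [0, 15.5]); the cube at (11.5, 15) is present — its section is the full 24.5×16 rectangle (perimeter 81.00 mm); the cylinder at (3, 1): section is a regular 24-gon, circumradius r=9 (perimeter = 2·24·9.000·sin(180°/24) = 56.39 mm); Combining (union): the 2 present regions are separate (no shared area or edge), so areas and boundary lengths simply add and each stays a separate island — boundary = 137.39 mm. Overall, the cross-section has 2 separate islands. Total boundary length (outer) = 137.39 mm.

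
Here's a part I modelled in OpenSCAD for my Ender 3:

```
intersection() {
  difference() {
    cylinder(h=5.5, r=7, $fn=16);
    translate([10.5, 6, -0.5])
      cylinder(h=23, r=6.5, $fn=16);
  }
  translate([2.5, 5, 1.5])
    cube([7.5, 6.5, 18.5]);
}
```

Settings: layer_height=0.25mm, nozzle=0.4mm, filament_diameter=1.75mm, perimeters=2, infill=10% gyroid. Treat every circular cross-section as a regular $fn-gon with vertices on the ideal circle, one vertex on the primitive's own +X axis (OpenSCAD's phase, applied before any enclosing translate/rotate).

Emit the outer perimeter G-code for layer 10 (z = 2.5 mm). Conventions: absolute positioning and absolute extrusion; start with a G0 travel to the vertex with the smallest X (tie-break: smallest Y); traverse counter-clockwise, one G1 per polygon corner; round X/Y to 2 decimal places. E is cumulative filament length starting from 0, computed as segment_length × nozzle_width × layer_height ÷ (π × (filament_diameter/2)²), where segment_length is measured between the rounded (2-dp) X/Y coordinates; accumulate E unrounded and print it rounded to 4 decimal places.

At z = 2.5 mm: the cylinder: section is a regular 16-gon, circumradius r=7; the r=6.5 cylinder at (10.5, 6) gives a regular 16-gon of circumradius 6.5 (constant along its height); Taking the first minus the rest: starting from the r=7 cylinder, the r=6.5 cylinder at (10.5, 6) partially overlaps it — only the 4.62 mm² overlap (of its 129.35 mm²) is removed, clipping the outline — 1 connected region; the cube at (2.5, 5) is present — its section is the full 7.5×6.5 rectangle; After intersecting: the 7.5×6.5 cube at (2.5, 5) partially overlaps the result so far; clipping to the common part keeps 1.70 mm² — 1 connected region. The outline is a single polygon with 5 vertices. Extrusion per mm of travel: 0.4 × 0.25 / (π × 0.875²) = 0.041575. Accumulating E over each segment gives final E = 0.2337.

G0 X2.50 Y5.00 Z2.50
G1 X4.20 Y5.00 E0.0707
G1 X4.10 Y5.52 E0.0927
G1 X2.68 Y6.47 E0.1637
G1 X2.50 Y6.50 E0.1713
G1 X2.50 Y5.00 E0.2337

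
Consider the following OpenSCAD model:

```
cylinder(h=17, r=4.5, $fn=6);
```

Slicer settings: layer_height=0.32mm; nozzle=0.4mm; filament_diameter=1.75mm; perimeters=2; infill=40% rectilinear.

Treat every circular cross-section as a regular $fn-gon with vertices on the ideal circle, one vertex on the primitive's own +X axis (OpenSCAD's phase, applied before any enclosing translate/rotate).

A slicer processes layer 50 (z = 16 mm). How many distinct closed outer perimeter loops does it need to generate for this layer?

1

At z = 16 mm: the r=4.5 cylinder contributes a regular 6-gon of circumradius 4.5. The result has 1 disconnected region.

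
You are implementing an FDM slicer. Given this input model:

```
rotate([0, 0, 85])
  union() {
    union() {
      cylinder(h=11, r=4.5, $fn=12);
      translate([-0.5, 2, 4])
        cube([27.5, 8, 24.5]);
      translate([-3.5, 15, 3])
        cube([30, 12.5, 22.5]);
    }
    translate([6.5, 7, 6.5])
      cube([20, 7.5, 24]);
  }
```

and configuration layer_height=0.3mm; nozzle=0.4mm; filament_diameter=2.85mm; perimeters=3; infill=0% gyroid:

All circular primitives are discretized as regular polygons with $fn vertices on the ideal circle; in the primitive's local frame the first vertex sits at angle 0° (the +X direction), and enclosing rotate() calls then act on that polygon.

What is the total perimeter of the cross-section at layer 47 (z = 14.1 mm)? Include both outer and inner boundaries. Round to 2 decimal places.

At z = 14.1 mm: the cylinder does not reach this height (z outside [0, 11]); the 27.5×8 cube at (-0.5, 2) contributes its full rectangle (perimeter 71.00 mm); the cube at (-3.5, 15) is present — its section is the full 30×12.5 rectangle (perimeter 85.00 mm); Combining (union): the 2 present regions are separate (no shared area or edge), so areas and boundary lengths simply add and each stays a separate island — boundary = 156.00 mm; the cube at (6.5, 7) (footprint 20×7.5) is included at this height (perimeter 55.00 mm); Taking the union: the regions partially overlap (shared area 60.00 mm²), so the edge portions inside another operand are dropped and the merged outline is re-measured after clipping — boundary = 165.00 mm; (rotated 85° about Z; rotation is an isometry so areas/perimeters/island counts are preserved). Overall, the cross-section has 2 separate islands. Total boundary length (outer) = 165.00 mm.

165.00 mm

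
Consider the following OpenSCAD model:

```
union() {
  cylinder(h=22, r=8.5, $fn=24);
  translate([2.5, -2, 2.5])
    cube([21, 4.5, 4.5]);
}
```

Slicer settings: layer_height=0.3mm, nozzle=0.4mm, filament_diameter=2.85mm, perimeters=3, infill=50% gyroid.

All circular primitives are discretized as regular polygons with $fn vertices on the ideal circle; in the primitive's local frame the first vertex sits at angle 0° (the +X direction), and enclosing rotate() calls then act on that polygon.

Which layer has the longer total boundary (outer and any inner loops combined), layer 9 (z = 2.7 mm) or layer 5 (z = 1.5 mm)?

Layer 9 (z = 2.7): the cylinder: section is a regular 24-gon, circumradius r=8.5 (perimeter = 2·24·8.500·sin(180°/24) = 53.25 mm); the cube at (2.5, -2) (footprint 21×4.5) is included at this height (perimeter 51.00 mm); Taking the union: the regions partially overlap (shared area 26.31 mm²), so the edge portions inside another operand are dropped and the merged outline is re-measured after clipping — boundary = 83.87 mm. So its perimeter = 83.87 mm. Layer 5 (z = 1.5): the r=8.5 cylinder gives a regular 24-gon of circumradius 8.5 (constant along its height) (perimeter = 2·24·8.500·sin(180°/24) = 53.25 mm); the cube at (2.5, -2) is absent (z outside [2.5, 7]); Combining (union): only the r=8.5 cylinder is present, so the union is just that shape — boundary = 53.25 mm. So its perimeter = 53.25 mm. Layer 9 is larger (83.87 vs 53.25 mm).

layer 9 (z = 2.7 mm)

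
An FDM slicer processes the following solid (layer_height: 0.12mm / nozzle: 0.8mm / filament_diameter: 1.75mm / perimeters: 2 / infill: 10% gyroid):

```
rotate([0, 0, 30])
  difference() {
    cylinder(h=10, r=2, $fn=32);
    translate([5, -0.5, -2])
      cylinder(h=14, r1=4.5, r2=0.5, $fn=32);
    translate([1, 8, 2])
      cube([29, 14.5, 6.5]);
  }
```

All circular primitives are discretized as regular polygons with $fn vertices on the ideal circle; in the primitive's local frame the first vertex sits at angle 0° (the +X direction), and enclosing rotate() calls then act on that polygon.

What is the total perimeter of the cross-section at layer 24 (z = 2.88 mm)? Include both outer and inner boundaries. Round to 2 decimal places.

At z = 2.88 mm: the r=2 cylinder gives a regular 32-gon of circumradius 2 (constant along its height) (perimeter = 2·32·2.000·sin(180°/32) = 12.55 mm); the cone at (5, -0.5): at t=0.349 of its height the radius interpolates to r₁+(r₂−r₁)t = 3.106, giving a regular 32-gon of that circumradius (perimeter = 2·32·3.106·sin(180°/32) = 19.48 mm); the 29×14.5 cube at (1, 8) contributes its full rectangle (perimeter 87.00 mm); After the difference (first − rest): starting from the r=2 cylinder, the cone at (5, -0.5) partially overlaps it — only the 0.03 mm² overlap (of its 30.11 mm²) is removed, clipping the outline; the 29×14.5 cube at (1, 8) misses the remaining region (no effect) — boundary = 12.54 mm; (rotated 30° about Z; rotation is an isometry so areas/perimeters/island counts are preserved). Overall, the cross-section is a single solid region. Total boundary length (outer) = 12.54 mm.

12.54 mm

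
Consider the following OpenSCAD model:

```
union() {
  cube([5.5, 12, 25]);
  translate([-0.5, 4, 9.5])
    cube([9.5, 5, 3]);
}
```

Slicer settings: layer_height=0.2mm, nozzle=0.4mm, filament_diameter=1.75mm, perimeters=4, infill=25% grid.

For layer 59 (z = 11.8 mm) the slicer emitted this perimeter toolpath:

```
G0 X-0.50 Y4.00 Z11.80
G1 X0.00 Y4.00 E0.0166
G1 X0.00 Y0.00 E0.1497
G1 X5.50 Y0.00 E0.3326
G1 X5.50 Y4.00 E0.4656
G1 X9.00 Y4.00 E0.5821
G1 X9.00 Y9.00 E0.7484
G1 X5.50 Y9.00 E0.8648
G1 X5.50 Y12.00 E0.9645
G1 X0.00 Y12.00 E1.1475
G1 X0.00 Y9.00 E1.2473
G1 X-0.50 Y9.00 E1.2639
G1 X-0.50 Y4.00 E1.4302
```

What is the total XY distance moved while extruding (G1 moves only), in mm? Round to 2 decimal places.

43.00 mm

Sum the Euclidean lengths of each G1 segment: total = 43.00 mm.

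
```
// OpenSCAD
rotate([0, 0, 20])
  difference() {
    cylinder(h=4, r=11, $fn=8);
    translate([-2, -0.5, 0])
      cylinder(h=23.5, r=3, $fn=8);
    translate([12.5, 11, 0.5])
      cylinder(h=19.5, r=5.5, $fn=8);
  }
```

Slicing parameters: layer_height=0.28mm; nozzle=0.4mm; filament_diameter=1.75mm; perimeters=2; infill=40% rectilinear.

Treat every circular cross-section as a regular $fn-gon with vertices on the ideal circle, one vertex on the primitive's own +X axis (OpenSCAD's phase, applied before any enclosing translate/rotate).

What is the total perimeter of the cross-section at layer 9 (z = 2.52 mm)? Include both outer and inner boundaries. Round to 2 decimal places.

At z = 2.52 mm: the r=11 cylinder contributes a regular 8-gon of circumradius 11 (perimeter = 2·8·11.000·sin(180°/8) = 67.35 mm); the r=3 cylinder at (-2, -0.5) contributes a regular 8-gon of circumradius 3 (perimeter = 2·8·3.000·sin(180°/8) = 18.37 mm); the r=5.5 cylinder at (12.5, 11) gives a regular 8-gon of circumradius 5.5 (constant along its height) (perimeter = 2·8·5.500·sin(180°/8) = 33.68 mm); Subtracting the remaining from the first: starting from the r=11 cylinder, the r=3 cylinder at (-2, -0.5) lies wholly inside it (removes its full 25.46 mm² and its 18.37 mm outline becomes a hole wall); the r=5.5 cylinder at (12.5, 11) misses the remaining region (no effect) — boundary (outer + 1 inner loop) = 85.72 mm; (whole slice rotated 20° about Z — lengths, areas and connectivity unchanged). Overall, the cross-section is one region with 1 hole. Total boundary length (outer + inner) = 85.72 mm.

85.72 mm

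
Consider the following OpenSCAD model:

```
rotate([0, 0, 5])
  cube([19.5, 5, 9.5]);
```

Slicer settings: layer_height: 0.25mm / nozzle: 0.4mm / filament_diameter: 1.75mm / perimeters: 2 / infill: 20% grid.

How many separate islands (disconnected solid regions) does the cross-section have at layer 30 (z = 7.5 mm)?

At z = 7.5 mm: the cube is present — its section is the full 19.5×5 rectangle; (whole slice rotated 5° about Z — lengths, areas and connectivity unchanged). Overall, the cross-section is a single solid region. Island count = 1.

1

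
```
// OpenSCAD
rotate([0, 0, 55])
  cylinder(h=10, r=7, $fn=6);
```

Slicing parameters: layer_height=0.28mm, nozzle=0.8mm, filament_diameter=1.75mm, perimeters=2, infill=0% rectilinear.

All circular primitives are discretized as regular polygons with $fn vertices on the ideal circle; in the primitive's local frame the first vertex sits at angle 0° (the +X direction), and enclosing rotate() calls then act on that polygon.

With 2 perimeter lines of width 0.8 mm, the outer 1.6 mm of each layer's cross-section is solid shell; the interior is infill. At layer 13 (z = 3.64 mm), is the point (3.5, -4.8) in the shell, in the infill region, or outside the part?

shell

At z = 3.64 mm: the r=7 cylinder gives a regular 6-gon of circumradius 7 (constant along its height); (whole slice rotated 55° about Z — lengths, areas and connectivity unchanged). Overall, the cross-section is a single solid region. Undo the 55° rotation: the query point maps to (-1.924, -5.620) in the un-rotated model frame. The nearest boundary edge runs (-3.50, -6.06)→(3.50, -6.06); distance from the point to it = 0.44 mm. The point is inside the cross-section, 0.44 mm from the nearest boundary — within the 1.6 mm shell band (2 × 0.8).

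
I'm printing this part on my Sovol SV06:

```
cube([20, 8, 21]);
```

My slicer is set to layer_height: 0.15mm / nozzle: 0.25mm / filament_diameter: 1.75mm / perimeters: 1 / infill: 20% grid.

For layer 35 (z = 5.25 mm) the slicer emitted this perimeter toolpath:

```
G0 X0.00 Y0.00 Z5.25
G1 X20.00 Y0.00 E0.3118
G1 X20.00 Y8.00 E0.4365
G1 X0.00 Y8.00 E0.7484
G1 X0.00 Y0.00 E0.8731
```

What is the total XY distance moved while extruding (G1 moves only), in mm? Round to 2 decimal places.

Sum the Euclidean lengths of each G1 segment: total = 56.00 mm.

56.00 mm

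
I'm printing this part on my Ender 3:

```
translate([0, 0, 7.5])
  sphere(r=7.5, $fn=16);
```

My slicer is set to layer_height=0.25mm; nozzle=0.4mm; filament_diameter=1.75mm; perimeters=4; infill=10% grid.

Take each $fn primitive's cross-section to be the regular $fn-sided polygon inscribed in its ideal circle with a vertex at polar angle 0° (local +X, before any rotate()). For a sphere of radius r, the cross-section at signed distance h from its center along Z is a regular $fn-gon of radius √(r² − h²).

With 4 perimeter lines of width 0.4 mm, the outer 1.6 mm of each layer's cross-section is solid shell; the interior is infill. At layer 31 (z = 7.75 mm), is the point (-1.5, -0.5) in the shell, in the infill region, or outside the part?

At z = 7.75 mm: the r=7.5 sphere slices to a regular 16-gon of circumradius 7.496 (√(r²−h²) with h=0.25 from center). Overall, the cross-section is a single solid region. The nearest boundary edge runs (-7.50, 0.00)→(-6.93, -2.87); distance from the point to it = 5.78 mm. The point is inside the cross-section and 5.78 mm from the nearest boundary — more than the 1.6 mm shell width (4 × 0.4), so it's in the infill interior.

infill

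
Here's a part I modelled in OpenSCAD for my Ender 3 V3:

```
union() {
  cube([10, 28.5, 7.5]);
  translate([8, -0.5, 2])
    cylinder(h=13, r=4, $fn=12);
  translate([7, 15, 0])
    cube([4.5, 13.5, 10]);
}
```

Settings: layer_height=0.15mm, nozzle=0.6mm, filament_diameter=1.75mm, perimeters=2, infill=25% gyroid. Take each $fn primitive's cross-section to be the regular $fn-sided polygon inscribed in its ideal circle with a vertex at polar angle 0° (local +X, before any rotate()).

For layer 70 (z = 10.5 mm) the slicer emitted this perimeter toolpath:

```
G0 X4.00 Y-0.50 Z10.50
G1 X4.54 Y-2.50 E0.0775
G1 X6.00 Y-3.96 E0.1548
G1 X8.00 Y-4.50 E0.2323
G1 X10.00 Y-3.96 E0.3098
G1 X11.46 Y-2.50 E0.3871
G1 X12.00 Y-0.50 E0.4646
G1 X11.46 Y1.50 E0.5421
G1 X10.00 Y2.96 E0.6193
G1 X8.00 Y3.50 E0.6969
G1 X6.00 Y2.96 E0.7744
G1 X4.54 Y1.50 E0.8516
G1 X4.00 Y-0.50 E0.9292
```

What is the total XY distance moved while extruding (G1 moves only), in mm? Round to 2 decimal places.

Sum the Euclidean lengths of each G1 segment: total = 24.83 mm.

24.83 mm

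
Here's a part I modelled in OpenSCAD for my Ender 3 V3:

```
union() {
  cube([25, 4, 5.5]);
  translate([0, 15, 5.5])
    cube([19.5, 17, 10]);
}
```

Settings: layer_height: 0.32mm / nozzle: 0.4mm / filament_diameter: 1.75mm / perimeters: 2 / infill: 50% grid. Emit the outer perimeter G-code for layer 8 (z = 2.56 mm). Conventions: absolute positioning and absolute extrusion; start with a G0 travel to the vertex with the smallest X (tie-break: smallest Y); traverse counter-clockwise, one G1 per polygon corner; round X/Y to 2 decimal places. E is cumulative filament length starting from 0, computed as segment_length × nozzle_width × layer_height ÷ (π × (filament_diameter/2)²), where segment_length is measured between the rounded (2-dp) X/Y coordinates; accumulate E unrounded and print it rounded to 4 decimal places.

G0 X0.00 Y0.00 Z2.56
G1 X25.00 Y0.00 E1.3304
G1 X25.00 Y4.00 E1.5433
G1 X0.00 Y4.00 E2.8737
G1 X0.00 Y0.00 E3.0865

At z = 2.56 mm: the cube (footprint 25×4) is included at this height; the cube at (0, 15) is absent (z outside [5.5, 15.5]); Merging all regions: only the 25×4 cube is present, so the union is just that shape — 1 connected region. The outline is a single polygon with 4 vertices. Extrusion per mm of travel: 0.4 × 0.32 / (π × 0.875²) = 0.053216. Accumulating E over each segment gives final E = 3.0865.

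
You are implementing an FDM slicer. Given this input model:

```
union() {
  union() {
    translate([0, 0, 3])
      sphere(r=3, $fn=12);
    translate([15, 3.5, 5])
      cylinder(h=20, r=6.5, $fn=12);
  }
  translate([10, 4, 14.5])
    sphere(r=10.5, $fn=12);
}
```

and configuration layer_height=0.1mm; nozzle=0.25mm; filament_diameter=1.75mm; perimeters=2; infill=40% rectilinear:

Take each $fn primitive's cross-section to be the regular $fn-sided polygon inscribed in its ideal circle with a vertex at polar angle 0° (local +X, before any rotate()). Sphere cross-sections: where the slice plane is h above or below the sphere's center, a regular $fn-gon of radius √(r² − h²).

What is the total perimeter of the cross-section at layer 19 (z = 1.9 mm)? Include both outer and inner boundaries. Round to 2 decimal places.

17.34 mm

At z = 1.9 mm: the r=3 sphere slices to a regular 12-gon of circumradius 2.791 (√(r²−h²) with h=1.1 from center) (perimeter = 2·12·2.791·sin(180°/12) = 17.34 mm); the cylinder at (15, 3.5) is absent (z outside [5, 25]); Taking the union: only the r=3 sphere is present, so the union is just that shape — boundary = 17.34 mm; the sphere at (10, 4) is absent (|z−center|=12.600 > r=10.5); Merging all regions: only the result so far is present, so the union is just that shape — boundary = 17.34 mm. Overall, the cross-section is a single solid region. Total boundary length (outer) = 17.34 mm.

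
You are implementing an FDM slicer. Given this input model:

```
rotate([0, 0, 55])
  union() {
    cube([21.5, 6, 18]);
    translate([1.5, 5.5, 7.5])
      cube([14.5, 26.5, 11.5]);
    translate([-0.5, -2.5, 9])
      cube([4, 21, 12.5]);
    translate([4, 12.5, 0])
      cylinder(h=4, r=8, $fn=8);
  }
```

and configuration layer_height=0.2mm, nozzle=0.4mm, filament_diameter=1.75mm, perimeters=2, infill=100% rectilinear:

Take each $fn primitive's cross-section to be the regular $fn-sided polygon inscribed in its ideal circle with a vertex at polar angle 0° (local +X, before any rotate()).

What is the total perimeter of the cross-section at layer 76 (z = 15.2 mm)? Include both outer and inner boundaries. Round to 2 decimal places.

At z = 15.2 mm: the cube (footprint 21.5×6) is included at this height (perimeter 55.00 mm); the cube at (1.5, 5.5) is present — its section is the full 14.5×26.5 rectangle (perimeter 82.00 mm); the cube at (-0.5, -2.5) (footprint 4×21) is included at this height (perimeter 50.00 mm); the cylinder at (4, 12.5) is not intersected at this z (z outside [0, 4]); Taking the union: the regions partially overlap (shared area 53.25 mm²), so the edge portions inside another operand are dropped and the merged outline is re-measured after clipping — boundary = 113.00 mm; (whole slice rotated 55° about Z — lengths, areas and connectivity unchanged). Overall, the cross-section is a single solid region. Total boundary length (outer) = 113.00 mm.

113.00 mm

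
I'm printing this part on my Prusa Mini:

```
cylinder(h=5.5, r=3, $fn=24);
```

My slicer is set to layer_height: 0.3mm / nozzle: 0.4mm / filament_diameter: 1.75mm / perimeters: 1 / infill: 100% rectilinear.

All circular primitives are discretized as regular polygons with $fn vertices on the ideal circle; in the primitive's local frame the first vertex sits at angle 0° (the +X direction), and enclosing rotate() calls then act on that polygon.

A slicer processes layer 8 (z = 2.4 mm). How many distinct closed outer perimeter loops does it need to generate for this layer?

At z = 2.4 mm: the cylinder: section is a regular 24-gon, circumradius r=3. The result has 1 disconnected region.

1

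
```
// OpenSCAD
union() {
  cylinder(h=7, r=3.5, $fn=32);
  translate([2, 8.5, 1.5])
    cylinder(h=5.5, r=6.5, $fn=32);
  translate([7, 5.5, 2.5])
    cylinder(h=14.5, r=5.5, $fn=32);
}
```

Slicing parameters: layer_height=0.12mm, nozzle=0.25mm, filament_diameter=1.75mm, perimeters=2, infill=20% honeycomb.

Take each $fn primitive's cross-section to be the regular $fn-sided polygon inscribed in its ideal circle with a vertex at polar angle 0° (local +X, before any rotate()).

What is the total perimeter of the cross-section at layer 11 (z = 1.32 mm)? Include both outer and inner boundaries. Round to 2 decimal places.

21.96 mm

At z = 1.32 mm: the cylinder: section is a regular 32-gon, circumradius r=3.5 (perimeter = 2·32·3.500·sin(180°/32) = 21.96 mm); the cylinder at (2, 8.5) is not intersected at this z (z outside [1.5, 7]); the cylinder at (7, 5.5) is not intersected at this z (z outside [2.5, 17]); Merging all regions: only the r=3.5 cylinder is present, so the union is just that shape — boundary = 21.96 mm. Overall, the cross-section is a single solid region. Total boundary length (outer) = 21.96 mm.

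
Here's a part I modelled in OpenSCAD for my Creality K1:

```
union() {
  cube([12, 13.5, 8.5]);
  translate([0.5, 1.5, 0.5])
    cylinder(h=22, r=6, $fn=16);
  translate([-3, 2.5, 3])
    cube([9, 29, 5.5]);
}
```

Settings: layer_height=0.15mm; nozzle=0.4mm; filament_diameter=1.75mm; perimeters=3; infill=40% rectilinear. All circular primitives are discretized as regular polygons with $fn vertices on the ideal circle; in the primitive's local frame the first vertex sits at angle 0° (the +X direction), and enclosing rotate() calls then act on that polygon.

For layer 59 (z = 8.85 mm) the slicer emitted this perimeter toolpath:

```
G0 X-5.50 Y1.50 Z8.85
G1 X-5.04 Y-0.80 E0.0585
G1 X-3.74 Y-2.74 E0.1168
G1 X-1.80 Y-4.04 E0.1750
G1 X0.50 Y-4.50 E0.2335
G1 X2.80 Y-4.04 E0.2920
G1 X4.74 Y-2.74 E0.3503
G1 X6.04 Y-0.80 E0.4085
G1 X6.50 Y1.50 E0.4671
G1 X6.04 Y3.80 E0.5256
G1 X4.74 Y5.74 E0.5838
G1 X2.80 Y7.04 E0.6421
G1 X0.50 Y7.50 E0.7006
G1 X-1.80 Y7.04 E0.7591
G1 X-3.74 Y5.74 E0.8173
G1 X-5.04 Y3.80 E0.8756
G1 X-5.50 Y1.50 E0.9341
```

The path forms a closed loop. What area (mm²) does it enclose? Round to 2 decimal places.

110.15 mm²

Apply the shoelace formula to the sequence of (X, Y) vertices; enclosed area = 110.15 mm².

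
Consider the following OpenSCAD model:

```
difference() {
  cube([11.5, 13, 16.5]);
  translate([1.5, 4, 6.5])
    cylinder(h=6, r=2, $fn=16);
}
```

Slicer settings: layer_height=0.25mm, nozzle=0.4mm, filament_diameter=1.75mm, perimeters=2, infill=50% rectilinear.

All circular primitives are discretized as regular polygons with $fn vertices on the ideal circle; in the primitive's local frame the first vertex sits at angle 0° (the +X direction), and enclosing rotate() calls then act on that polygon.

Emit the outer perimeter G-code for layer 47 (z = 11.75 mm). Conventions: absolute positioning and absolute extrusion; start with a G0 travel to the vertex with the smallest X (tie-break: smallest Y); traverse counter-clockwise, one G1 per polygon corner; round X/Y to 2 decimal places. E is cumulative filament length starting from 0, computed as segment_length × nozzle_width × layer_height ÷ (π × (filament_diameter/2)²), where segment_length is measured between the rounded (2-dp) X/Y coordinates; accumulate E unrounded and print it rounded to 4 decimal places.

At z = 11.75 mm: the cube (footprint 11.5×13) is included at this height; the cylinder at (1.5, 4): section is a regular 16-gon, circumradius r=2; Subtracting the remaining from the first: starting from the 11.5×13 cube, the r=2 cylinder at (1.5, 4) partially overlaps it — only the 11.42 mm² overlap (of its 12.25 mm²) is removed, clipping the outline — 1 connected region. The outline is a single polygon with 19 vertices. Extrusion per mm of travel: 0.4 × 0.25 / (π × 0.875²) = 0.041575. Accumulating E over each segment gives final E = 2.3318.

G0 X0.00 Y0.00 Z11.75
G1 X11.50 Y0.00 E0.4781
G1 X11.50 Y13.00 E1.0186
G1 X0.00 Y13.00 E1.4967
G1 X0.00 Y5.29 E1.8173
G1 X0.09 Y5.41 E1.8235
G1 X0.73 Y5.85 E1.8558
G1 X1.50 Y6.00 E1.8884
G1 X2.27 Y5.85 E1.9210
G1 X2.91 Y5.41 E1.9533
G1 X3.35 Y4.77 E1.9856
G1 X3.50 Y4.00 E2.0182
G1 X3.35 Y3.23 E2.0508
G1 X2.91 Y2.59 E2.0831
G1 X2.27 Y2.15 E2.1154
G1 X1.50 Y2.00 E2.1480
G1 X0.73 Y2.15 E2.1806
G1 X0.09 Y2.59 E2.2129
G1 X0.00 Y2.71 E2.2191
G1 X0.00 Y0.00 E2.3318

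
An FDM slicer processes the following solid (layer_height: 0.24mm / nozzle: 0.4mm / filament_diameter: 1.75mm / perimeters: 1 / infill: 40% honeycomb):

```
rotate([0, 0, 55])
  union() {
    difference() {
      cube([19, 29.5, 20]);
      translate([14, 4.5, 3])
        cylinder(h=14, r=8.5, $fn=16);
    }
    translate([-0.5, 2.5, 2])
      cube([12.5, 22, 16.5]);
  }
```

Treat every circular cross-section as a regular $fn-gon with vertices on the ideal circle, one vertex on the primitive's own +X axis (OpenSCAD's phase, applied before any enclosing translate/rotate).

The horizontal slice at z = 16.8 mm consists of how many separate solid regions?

At z = 16.8 mm: the cube (footprint 19×29.5) is included at this height; the r=8.5 cylinder at (14, 4.5) contributes a regular 16-gon of circumradius 8.5; After the difference (first − rest): starting from the 19×29.5 cube, the r=8.5 cylinder at (14, 4.5) partially overlaps it — only the 152.97 mm² overlap (of its 221.19 mm²) is removed, clipping the outline — 1 connected region; the 12.5×22 cube at (-0.5, 2.5) contributes its full rectangle; Combining (union): the regions partially overlap (shared area 212.70 mm²), so overlapping operands fuse into one piece — 1 connected region; (rotated 55° about Z; rotation is an isometry so areas/perimeters/island counts are preserved). The result has 1 disconnected region.

1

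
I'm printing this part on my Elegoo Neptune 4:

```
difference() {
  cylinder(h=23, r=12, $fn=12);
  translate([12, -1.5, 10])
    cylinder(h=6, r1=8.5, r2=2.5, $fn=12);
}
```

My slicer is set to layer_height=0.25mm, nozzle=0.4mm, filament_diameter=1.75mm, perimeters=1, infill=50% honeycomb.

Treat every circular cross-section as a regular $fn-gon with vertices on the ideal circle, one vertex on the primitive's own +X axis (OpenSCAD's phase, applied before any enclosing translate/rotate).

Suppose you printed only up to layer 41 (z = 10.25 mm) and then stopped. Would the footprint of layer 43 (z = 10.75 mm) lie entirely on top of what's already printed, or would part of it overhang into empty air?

Compare the two slices. At z = 10.25: the cylinder: section is a regular 12-gon, circumradius r=12 (area = (12/2)·12.000²·sin(360°/12) = 432.00 mm²); the cone at (12, -1.5) contributes a regular 12-gon of circumradius 8.250 (interpolated between r1=8.5 and r2=2.5 at t=0.042) (area = (12/2)·8.250²·sin(360°/12) = 204.19 mm²); After the difference (first − rest): starting from the r=12 cylinder (432.00 mm²), the cone at (12, -1.5) partially overlaps it — only the 81.52 mm² overlap (of its 204.19 mm²) is removed, clipping the outline — area = 350.48 mm². At z = 10.75: the r=12 cylinder gives a regular 12-gon of circumradius 12 (constant along its height) (area = (12/2)·12.000²·sin(360°/12) = 432.00 mm²); the cone at (12, -1.5) (r1=8.5→r2=2.5) has section circumradius 7.750 here — a regular 12-gon (area = (12/2)·7.750²·sin(360°/12) = 180.19 mm²); Taking the first minus the rest: starting from the r=12 cylinder (432.00 mm²), the cone at (12, -1.5) partially overlaps it — only the 72.37 mm² overlap (of its 180.19 mm²) is removed, clipping the outline — area = 359.63 mm². Checking containment: at z = 10.75 the cross-section extends beyond the z = 10.25 cross-section by about 9.15 mm².

part overhangs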